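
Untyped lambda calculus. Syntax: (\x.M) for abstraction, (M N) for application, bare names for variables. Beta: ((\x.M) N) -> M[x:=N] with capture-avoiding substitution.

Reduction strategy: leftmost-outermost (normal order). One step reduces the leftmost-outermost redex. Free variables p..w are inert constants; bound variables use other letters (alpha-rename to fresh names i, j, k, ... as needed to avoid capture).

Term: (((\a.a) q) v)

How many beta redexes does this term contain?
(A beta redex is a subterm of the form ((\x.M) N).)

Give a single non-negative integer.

Term: (((\a.a) q) v)
  Redex: ((\a.a) q)
Total redexes: 1

Answer: 1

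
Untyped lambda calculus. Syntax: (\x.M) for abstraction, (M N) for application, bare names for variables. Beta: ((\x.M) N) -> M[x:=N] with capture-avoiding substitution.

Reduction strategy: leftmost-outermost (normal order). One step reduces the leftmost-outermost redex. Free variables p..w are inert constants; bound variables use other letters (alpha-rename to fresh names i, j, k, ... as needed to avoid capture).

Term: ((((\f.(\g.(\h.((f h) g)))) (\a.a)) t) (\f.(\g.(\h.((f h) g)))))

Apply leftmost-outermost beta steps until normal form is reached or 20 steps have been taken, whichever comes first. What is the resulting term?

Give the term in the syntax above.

Answer: (\g.(\h.((t h) g)))

Derivation:
Step 0: ((((\f.(\g.(\h.((f h) g)))) (\a.a)) t) (\f.(\g.(\h.((f h) g)))))
Step 1: (((\g.(\h.(((\a.a) h) g))) t) (\f.(\g.(\h.((f h) g)))))
Step 2: ((\h.(((\a.a) h) t)) (\f.(\g.(\h.((f h) g)))))
Step 3: (((\a.a) (\f.(\g.(\h.((f h) g))))) t)
Step 4: ((\f.(\g.(\h.((f h) g)))) t)
Step 5: (\g.(\h.((t h) g)))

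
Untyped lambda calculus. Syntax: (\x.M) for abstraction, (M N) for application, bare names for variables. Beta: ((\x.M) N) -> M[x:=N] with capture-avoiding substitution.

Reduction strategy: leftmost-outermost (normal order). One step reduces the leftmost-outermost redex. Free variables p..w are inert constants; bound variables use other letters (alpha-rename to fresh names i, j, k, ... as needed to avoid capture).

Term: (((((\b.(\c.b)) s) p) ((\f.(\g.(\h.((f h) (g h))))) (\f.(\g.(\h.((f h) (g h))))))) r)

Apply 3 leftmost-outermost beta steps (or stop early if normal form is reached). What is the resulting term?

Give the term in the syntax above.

Answer: ((s (\g.(\h.(((\f.(\g.(\h.((f h) (g h))))) h) (g h))))) r)

Derivation:
Step 0: (((((\b.(\c.b)) s) p) ((\f.(\g.(\h.((f h) (g h))))) (\f.(\g.(\h.((f h) (g h))))))) r)
Step 1: ((((\c.s) p) ((\f.(\g.(\h.((f h) (g h))))) (\f.(\g.(\h.((f h) (g h))))))) r)
Step 2: ((s ((\f.(\g.(\h.((f h) (g h))))) (\f.(\g.(\h.((f h) (g h))))))) r)
Step 3: ((s (\g.(\h.(((\f.(\g.(\h.((f h) (g h))))) h) (g h))))) r)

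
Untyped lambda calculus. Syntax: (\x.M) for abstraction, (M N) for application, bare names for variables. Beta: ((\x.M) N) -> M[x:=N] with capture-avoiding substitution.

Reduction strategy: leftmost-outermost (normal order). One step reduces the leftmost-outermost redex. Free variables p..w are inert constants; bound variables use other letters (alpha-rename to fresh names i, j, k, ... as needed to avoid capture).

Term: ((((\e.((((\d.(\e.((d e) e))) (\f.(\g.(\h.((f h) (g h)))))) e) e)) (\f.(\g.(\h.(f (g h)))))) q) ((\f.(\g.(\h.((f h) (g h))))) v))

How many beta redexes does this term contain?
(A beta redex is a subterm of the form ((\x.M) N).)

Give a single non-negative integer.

Answer: 3

Derivation:
Term: ((((\e.((((\d.(\e.((d e) e))) (\f.(\g.(\h.((f h) (g h)))))) e) e)) (\f.(\g.(\h.(f (g h)))))) q) ((\f.(\g.(\h.((f h) (g h))))) v))
  Redex: ((\e.((((\d.(\e.((d e) e))) (\f.(\g.(\h.((f h) (g h)))))) e) e)) (\f.(\g.(\h.(f (g h))))))
  Redex: ((\d.(\e.((d e) e))) (\f.(\g.(\h.((f h) (g h))))))
  Redex: ((\f.(\g.(\h.((f h) (g h))))) v)
Total redexes: 3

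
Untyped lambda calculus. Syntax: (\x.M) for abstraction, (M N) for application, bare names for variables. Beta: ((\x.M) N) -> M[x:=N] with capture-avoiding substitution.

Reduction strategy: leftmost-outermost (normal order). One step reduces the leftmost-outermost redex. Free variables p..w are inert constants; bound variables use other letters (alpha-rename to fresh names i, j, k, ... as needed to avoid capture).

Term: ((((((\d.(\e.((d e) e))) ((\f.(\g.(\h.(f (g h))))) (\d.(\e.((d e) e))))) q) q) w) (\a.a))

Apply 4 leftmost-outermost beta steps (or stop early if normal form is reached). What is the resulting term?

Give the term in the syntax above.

Step 0: ((((((\d.(\e.((d e) e))) ((\f.(\g.(\h.(f (g h))))) (\d.(\e.((d e) e))))) q) q) w) (\a.a))
Step 1: (((((\e.((((\f.(\g.(\h.(f (g h))))) (\d.(\e.((d e) e)))) e) e)) q) q) w) (\a.a))
Step 2: (((((((\f.(\g.(\h.(f (g h))))) (\d.(\e.((d e) e)))) q) q) q) w) (\a.a))
Step 3: ((((((\g.(\h.((\d.(\e.((d e) e))) (g h)))) q) q) q) w) (\a.a))
Step 4: (((((\h.((\d.(\e.((d e) e))) (q h))) q) q) w) (\a.a))

Answer: (((((\h.((\d.(\e.((d e) e))) (q h))) q) q) w) (\a.a))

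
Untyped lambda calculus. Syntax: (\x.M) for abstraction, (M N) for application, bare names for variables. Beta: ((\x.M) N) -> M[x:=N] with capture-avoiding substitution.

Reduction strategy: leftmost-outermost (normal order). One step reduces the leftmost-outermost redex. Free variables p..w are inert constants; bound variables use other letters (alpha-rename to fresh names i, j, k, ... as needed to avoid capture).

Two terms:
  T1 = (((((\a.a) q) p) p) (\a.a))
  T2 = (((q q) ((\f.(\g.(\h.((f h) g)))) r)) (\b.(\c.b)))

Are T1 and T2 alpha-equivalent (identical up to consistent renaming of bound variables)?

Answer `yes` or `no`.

Term 1: (((((\a.a) q) p) p) (\a.a))
Term 2: (((q q) ((\f.(\g.(\h.((f h) g)))) r)) (\b.(\c.b)))
Alpha-equivalence: compare structure up to binder renaming.
Result: False

Answer: no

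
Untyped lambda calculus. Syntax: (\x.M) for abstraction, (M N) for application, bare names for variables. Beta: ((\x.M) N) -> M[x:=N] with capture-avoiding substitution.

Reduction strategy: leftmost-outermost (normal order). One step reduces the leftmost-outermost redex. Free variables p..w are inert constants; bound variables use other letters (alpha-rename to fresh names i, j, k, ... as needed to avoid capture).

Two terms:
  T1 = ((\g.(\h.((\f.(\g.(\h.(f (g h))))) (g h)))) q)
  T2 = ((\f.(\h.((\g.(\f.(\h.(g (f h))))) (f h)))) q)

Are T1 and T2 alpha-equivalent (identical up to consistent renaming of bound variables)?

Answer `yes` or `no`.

Answer: yes

Derivation:
Term 1: ((\g.(\h.((\f.(\g.(\h.(f (g h))))) (g h)))) q)
Term 2: ((\f.(\h.((\g.(\f.(\h.(g (f h))))) (f h)))) q)
Alpha-equivalence: compare structure up to binder renaming.
Result: True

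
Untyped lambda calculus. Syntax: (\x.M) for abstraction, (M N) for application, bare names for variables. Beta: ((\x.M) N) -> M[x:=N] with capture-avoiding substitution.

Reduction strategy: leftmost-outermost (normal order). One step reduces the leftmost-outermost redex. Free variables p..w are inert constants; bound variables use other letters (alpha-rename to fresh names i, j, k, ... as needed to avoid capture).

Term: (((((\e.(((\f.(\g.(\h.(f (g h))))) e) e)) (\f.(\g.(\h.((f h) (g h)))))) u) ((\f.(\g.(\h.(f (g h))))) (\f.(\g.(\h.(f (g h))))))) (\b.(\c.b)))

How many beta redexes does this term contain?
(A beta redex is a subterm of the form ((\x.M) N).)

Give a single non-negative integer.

Answer: 3

Derivation:
Term: (((((\e.(((\f.(\g.(\h.(f (g h))))) e) e)) (\f.(\g.(\h.((f h) (g h)))))) u) ((\f.(\g.(\h.(f (g h))))) (\f.(\g.(\h.(f (g h))))))) (\b.(\c.b)))
  Redex: ((\e.(((\f.(\g.(\h.(f (g h))))) e) e)) (\f.(\g.(\h.((f h) (g h))))))
  Redex: ((\f.(\g.(\h.(f (g h))))) e)
  Redex: ((\f.(\g.(\h.(f (g h))))) (\f.(\g.(\h.(f (g h))))))
Total redexes: 3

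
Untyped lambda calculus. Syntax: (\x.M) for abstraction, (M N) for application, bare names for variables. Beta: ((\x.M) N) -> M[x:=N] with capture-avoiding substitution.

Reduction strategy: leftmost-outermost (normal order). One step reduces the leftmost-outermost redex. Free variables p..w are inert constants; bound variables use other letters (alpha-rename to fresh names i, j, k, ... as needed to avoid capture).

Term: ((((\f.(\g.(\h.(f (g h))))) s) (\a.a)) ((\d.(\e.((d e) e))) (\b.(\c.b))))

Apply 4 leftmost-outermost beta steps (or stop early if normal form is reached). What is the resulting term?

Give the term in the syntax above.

Step 0: ((((\f.(\g.(\h.(f (g h))))) s) (\a.a)) ((\d.(\e.((d e) e))) (\b.(\c.b))))
Step 1: (((\g.(\h.(s (g h)))) (\a.a)) ((\d.(\e.((d e) e))) (\b.(\c.b))))
Step 2: ((\h.(s ((\a.a) h))) ((\d.(\e.((d e) e))) (\b.(\c.b))))
Step 3: (s ((\a.a) ((\d.(\e.((d e) e))) (\b.(\c.b)))))
Step 4: (s ((\d.(\e.((d e) e))) (\b.(\c.b))))

Answer: (s ((\d.(\e.((d e) e))) (\b.(\c.b))))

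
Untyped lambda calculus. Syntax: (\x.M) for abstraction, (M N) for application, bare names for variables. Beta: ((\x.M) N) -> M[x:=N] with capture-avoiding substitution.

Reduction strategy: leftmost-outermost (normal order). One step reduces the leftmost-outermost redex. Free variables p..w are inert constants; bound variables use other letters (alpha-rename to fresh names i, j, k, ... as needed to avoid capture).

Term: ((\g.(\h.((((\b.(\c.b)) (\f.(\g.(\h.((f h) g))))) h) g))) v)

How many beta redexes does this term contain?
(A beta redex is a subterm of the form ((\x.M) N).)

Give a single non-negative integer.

Answer: 2

Derivation:
Term: ((\g.(\h.((((\b.(\c.b)) (\f.(\g.(\h.((f h) g))))) h) g))) v)
  Redex: ((\g.(\h.((((\b.(\c.b)) (\f.(\g.(\h.((f h) g))))) h) g))) v)
  Redex: ((\b.(\c.b)) (\f.(\g.(\h.((f h) g)))))
Total redexes: 2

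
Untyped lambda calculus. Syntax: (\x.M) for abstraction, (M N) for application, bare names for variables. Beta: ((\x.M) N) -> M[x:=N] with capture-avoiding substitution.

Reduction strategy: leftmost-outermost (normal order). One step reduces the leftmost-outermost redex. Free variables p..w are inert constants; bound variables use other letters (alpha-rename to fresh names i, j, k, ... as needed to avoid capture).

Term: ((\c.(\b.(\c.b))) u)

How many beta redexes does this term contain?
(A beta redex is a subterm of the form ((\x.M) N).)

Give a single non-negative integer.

Answer: 1

Derivation:
Term: ((\c.(\b.(\c.b))) u)
  Redex: ((\c.(\b.(\c.b))) u)
Total redexes: 1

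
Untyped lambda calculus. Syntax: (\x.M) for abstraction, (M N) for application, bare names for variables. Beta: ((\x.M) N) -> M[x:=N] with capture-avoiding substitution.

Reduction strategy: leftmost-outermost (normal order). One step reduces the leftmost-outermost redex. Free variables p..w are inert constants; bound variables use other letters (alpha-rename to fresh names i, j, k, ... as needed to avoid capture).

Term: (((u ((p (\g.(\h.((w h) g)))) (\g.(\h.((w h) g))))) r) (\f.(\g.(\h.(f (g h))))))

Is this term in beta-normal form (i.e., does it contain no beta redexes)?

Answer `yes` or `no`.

Term: (((u ((p (\g.(\h.((w h) g)))) (\g.(\h.((w h) g))))) r) (\f.(\g.(\h.(f (g h))))))
No beta redexes found.

Answer: yes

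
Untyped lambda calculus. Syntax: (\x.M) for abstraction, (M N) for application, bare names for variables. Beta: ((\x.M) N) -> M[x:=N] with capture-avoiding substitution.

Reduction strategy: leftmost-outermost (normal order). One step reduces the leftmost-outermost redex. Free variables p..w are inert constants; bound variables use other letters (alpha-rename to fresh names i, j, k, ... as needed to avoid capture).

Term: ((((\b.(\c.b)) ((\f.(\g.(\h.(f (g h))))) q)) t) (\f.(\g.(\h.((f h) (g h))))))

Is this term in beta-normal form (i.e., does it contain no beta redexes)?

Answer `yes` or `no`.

Term: ((((\b.(\c.b)) ((\f.(\g.(\h.(f (g h))))) q)) t) (\f.(\g.(\h.((f h) (g h))))))
Found 2 beta redex(es).

Answer: no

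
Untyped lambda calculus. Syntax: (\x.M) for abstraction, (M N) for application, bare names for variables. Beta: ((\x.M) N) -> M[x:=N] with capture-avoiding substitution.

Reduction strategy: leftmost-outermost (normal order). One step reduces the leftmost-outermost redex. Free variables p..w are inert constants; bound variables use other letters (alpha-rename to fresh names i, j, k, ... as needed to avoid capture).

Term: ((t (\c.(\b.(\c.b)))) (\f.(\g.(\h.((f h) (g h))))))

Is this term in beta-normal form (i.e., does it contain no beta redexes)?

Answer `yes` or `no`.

Term: ((t (\c.(\b.(\c.b)))) (\f.(\g.(\h.((f h) (g h))))))
No beta redexes found.

Answer: yes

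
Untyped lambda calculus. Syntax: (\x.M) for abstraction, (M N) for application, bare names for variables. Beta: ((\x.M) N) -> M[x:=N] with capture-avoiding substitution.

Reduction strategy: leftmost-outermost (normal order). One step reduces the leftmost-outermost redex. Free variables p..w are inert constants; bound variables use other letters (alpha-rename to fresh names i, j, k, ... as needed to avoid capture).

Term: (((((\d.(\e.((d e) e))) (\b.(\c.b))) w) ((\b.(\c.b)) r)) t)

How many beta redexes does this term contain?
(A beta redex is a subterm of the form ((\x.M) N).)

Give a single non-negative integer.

Term: (((((\d.(\e.((d e) e))) (\b.(\c.b))) w) ((\b.(\c.b)) r)) t)
  Redex: ((\d.(\e.((d e) e))) (\b.(\c.b)))
  Redex: ((\b.(\c.b)) r)
Total redexes: 2

Answer: 2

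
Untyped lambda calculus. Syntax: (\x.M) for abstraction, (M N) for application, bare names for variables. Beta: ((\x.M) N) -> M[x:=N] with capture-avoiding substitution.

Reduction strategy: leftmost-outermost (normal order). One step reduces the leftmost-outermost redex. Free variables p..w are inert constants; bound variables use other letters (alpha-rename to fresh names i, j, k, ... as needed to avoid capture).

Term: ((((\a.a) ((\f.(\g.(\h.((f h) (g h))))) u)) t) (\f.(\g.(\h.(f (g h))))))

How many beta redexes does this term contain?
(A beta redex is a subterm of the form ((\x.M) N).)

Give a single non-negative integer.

Answer: 2

Derivation:
Term: ((((\a.a) ((\f.(\g.(\h.((f h) (g h))))) u)) t) (\f.(\g.(\h.(f (g h))))))
  Redex: ((\a.a) ((\f.(\g.(\h.((f h) (g h))))) u))
  Redex: ((\f.(\g.(\h.((f h) (g h))))) u)
Total redexes: 2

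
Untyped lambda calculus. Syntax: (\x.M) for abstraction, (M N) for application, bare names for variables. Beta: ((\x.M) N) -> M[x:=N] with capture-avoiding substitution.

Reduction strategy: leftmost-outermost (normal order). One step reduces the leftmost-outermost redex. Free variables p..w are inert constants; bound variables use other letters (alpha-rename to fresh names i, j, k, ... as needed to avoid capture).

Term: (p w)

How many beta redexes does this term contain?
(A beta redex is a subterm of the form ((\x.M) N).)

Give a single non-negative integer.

Answer: 0

Derivation:
Term: (p w)
  (no redexes)
Total redexes: 0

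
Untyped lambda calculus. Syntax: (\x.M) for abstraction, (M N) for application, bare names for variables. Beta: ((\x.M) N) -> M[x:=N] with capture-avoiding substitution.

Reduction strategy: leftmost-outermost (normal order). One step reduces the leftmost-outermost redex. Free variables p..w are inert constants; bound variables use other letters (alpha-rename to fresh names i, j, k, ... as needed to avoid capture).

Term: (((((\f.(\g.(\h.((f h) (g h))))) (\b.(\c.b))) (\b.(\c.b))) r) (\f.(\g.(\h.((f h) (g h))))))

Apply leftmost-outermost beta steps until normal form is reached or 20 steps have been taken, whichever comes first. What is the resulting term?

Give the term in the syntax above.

Step 0: (((((\f.(\g.(\h.((f h) (g h))))) (\b.(\c.b))) (\b.(\c.b))) r) (\f.(\g.(\h.((f h) (g h))))))
Step 1: ((((\g.(\h.(((\b.(\c.b)) h) (g h)))) (\b.(\c.b))) r) (\f.(\g.(\h.((f h) (g h))))))
Step 2: (((\h.(((\b.(\c.b)) h) ((\b.(\c.b)) h))) r) (\f.(\g.(\h.((f h) (g h))))))
Step 3: ((((\b.(\c.b)) r) ((\b.(\c.b)) r)) (\f.(\g.(\h.((f h) (g h))))))
Step 4: (((\c.r) ((\b.(\c.b)) r)) (\f.(\g.(\h.((f h) (g h))))))
Step 5: (r (\f.(\g.(\h.((f h) (g h))))))

Answer: (r (\f.(\g.(\h.((f h) (g h))))))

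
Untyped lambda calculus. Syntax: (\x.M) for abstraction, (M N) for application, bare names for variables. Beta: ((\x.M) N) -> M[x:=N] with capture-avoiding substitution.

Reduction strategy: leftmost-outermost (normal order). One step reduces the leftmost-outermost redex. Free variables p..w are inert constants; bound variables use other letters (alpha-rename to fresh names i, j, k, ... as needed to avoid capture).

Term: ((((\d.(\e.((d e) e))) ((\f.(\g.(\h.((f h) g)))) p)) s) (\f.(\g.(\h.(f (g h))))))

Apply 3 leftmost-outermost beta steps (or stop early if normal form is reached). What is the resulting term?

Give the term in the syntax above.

Answer: ((((\g.(\h.((p h) g))) s) s) (\f.(\g.(\h.(f (g h))))))

Derivation:
Step 0: ((((\d.(\e.((d e) e))) ((\f.(\g.(\h.((f h) g)))) p)) s) (\f.(\g.(\h.(f (g h))))))
Step 1: (((\e.((((\f.(\g.(\h.((f h) g)))) p) e) e)) s) (\f.(\g.(\h.(f (g h))))))
Step 2: (((((\f.(\g.(\h.((f h) g)))) p) s) s) (\f.(\g.(\h.(f (g h))))))
Step 3: ((((\g.(\h.((p h) g))) s) s) (\f.(\g.(\h.(f (g h))))))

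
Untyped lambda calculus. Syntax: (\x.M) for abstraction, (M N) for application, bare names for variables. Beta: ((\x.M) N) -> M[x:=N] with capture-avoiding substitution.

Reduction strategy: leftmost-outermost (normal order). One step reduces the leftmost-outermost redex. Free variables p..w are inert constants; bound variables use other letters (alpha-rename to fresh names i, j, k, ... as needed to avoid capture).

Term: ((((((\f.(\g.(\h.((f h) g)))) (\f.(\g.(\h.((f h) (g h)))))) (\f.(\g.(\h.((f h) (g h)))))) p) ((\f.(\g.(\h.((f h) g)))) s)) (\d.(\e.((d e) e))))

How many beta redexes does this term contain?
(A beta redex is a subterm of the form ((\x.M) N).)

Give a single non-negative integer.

Term: ((((((\f.(\g.(\h.((f h) g)))) (\f.(\g.(\h.((f h) (g h)))))) (\f.(\g.(\h.((f h) (g h)))))) p) ((\f.(\g.(\h.((f h) g)))) s)) (\d.(\e.((d e) e))))
  Redex: ((\f.(\g.(\h.((f h) g)))) (\f.(\g.(\h.((f h) (g h))))))
  Redex: ((\f.(\g.(\h.((f h) g)))) s)
Total redexes: 2

Answer: 2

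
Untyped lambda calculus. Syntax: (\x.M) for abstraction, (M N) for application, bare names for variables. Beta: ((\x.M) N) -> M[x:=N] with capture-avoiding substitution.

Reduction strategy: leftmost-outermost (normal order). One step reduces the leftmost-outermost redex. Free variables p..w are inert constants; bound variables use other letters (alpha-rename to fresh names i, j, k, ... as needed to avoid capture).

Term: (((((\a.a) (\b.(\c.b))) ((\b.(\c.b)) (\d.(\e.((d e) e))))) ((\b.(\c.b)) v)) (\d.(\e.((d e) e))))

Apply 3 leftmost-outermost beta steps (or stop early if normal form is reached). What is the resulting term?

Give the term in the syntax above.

Answer: (((\b.(\c.b)) (\d.(\e.((d e) e)))) (\d.(\e.((d e) e))))

Derivation:
Step 0: (((((\a.a) (\b.(\c.b))) ((\b.(\c.b)) (\d.(\e.((d e) e))))) ((\b.(\c.b)) v)) (\d.(\e.((d e) e))))
Step 1: ((((\b.(\c.b)) ((\b.(\c.b)) (\d.(\e.((d e) e))))) ((\b.(\c.b)) v)) (\d.(\e.((d e) e))))
Step 2: (((\c.((\b.(\c.b)) (\d.(\e.((d e) e))))) ((\b.(\c.b)) v)) (\d.(\e.((d e) e))))
Step 3: (((\b.(\c.b)) (\d.(\e.((d e) e)))) (\d.(\e.((d e) e))))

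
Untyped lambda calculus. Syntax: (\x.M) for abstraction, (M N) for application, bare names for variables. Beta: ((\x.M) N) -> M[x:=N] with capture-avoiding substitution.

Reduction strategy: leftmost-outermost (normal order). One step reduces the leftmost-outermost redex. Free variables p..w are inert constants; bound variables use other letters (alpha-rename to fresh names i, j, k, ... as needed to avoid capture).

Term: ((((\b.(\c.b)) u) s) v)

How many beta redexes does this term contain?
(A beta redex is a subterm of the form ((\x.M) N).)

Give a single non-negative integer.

Answer: 1

Derivation:
Term: ((((\b.(\c.b)) u) s) v)
  Redex: ((\b.(\c.b)) u)
Total redexes: 1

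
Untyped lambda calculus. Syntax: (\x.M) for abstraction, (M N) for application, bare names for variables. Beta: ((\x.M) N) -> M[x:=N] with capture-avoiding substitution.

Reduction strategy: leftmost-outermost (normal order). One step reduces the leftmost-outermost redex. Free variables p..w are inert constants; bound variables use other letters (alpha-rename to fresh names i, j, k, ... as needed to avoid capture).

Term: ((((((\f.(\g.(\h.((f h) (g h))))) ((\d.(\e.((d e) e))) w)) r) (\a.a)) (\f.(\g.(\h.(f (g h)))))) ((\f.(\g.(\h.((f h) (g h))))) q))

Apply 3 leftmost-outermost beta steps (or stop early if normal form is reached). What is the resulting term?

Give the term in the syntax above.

Step 0: ((((((\f.(\g.(\h.((f h) (g h))))) ((\d.(\e.((d e) e))) w)) r) (\a.a)) (\f.(\g.(\h.(f (g h)))))) ((\f.(\g.(\h.((f h) (g h))))) q))
Step 1: (((((\g.(\h.((((\d.(\e.((d e) e))) w) h) (g h)))) r) (\a.a)) (\f.(\g.(\h.(f (g h)))))) ((\f.(\g.(\h.((f h) (g h))))) q))
Step 2: ((((\h.((((\d.(\e.((d e) e))) w) h) (r h))) (\a.a)) (\f.(\g.(\h.(f (g h)))))) ((\f.(\g.(\h.((f h) (g h))))) q))
Step 3: ((((((\d.(\e.((d e) e))) w) (\a.a)) (r (\a.a))) (\f.(\g.(\h.(f (g h)))))) ((\f.(\g.(\h.((f h) (g h))))) q))

Answer: ((((((\d.(\e.((d e) e))) w) (\a.a)) (r (\a.a))) (\f.(\g.(\h.(f (g h)))))) ((\f.(\g.(\h.((f h) (g h))))) q))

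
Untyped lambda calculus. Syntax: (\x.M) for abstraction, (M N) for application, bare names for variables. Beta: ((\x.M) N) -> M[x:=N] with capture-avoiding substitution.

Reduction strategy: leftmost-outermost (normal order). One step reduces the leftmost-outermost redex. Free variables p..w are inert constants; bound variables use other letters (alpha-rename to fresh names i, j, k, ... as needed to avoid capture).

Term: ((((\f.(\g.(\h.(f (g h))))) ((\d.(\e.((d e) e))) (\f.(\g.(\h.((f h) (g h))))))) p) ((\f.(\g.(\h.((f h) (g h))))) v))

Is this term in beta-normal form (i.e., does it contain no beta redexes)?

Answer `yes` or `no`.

Answer: no

Derivation:
Term: ((((\f.(\g.(\h.(f (g h))))) ((\d.(\e.((d e) e))) (\f.(\g.(\h.((f h) (g h))))))) p) ((\f.(\g.(\h.((f h) (g h))))) v))
Found 3 beta redex(es).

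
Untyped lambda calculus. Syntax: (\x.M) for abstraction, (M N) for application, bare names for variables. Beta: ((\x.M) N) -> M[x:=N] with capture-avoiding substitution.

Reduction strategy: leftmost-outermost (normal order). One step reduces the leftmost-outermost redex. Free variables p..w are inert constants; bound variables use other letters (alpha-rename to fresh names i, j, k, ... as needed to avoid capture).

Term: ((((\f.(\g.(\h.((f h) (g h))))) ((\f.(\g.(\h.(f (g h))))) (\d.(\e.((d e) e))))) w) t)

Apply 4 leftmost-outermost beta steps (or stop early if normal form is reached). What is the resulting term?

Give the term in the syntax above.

Step 0: ((((\f.(\g.(\h.((f h) (g h))))) ((\f.(\g.(\h.(f (g h))))) (\d.(\e.((d e) e))))) w) t)
Step 1: (((\g.(\h.((((\f.(\g.(\h.(f (g h))))) (\d.(\e.((d e) e)))) h) (g h)))) w) t)
Step 2: ((\h.((((\f.(\g.(\h.(f (g h))))) (\d.(\e.((d e) e)))) h) (w h))) t)
Step 3: ((((\f.(\g.(\h.(f (g h))))) (\d.(\e.((d e) e)))) t) (w t))
Step 4: (((\g.(\h.((\d.(\e.((d e) e))) (g h)))) t) (w t))

Answer: (((\g.(\h.((\d.(\e.((d e) e))) (g h)))) t) (w t))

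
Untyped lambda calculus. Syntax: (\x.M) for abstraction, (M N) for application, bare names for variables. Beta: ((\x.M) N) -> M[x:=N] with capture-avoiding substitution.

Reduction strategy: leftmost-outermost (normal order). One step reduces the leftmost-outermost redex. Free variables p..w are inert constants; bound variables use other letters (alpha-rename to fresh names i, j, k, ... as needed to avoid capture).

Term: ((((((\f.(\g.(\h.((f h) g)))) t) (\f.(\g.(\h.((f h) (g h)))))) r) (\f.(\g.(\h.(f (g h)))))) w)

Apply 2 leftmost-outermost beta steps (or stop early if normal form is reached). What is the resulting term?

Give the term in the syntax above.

Step 0: ((((((\f.(\g.(\h.((f h) g)))) t) (\f.(\g.(\h.((f h) (g h)))))) r) (\f.(\g.(\h.(f (g h)))))) w)
Step 1: (((((\g.(\h.((t h) g))) (\f.(\g.(\h.((f h) (g h)))))) r) (\f.(\g.(\h.(f (g h)))))) w)
Step 2: ((((\h.((t h) (\f.(\g.(\h.((f h) (g h))))))) r) (\f.(\g.(\h.(f (g h)))))) w)

Answer: ((((\h.((t h) (\f.(\g.(\h.((f h) (g h))))))) r) (\f.(\g.(\h.(f (g h)))))) w)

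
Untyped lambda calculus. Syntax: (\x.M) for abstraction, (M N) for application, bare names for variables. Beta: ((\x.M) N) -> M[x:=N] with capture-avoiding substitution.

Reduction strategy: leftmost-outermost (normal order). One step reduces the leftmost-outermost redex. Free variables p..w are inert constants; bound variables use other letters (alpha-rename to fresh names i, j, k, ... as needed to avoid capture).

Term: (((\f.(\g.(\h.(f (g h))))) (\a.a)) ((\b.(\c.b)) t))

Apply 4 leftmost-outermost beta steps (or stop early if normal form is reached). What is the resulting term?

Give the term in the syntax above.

Step 0: (((\f.(\g.(\h.(f (g h))))) (\a.a)) ((\b.(\c.b)) t))
Step 1: ((\g.(\h.((\a.a) (g h)))) ((\b.(\c.b)) t))
Step 2: (\h.((\a.a) (((\b.(\c.b)) t) h)))
Step 3: (\h.(((\b.(\c.b)) t) h))
Step 4: (\h.((\c.t) h))

Answer: (\h.((\c.t) h))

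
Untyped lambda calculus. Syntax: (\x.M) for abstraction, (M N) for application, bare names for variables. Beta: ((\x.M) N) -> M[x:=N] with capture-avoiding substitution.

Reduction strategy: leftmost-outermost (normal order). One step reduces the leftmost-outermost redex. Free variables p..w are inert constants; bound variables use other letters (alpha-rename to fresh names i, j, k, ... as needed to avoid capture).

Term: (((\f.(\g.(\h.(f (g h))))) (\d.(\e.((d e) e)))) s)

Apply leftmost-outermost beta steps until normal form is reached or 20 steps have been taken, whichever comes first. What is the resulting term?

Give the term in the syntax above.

Step 0: (((\f.(\g.(\h.(f (g h))))) (\d.(\e.((d e) e)))) s)
Step 1: ((\g.(\h.((\d.(\e.((d e) e))) (g h)))) s)
Step 2: (\h.((\d.(\e.((d e) e))) (s h)))
Step 3: (\h.(\e.(((s h) e) e)))

Answer: (\h.(\e.(((s h) e) e)))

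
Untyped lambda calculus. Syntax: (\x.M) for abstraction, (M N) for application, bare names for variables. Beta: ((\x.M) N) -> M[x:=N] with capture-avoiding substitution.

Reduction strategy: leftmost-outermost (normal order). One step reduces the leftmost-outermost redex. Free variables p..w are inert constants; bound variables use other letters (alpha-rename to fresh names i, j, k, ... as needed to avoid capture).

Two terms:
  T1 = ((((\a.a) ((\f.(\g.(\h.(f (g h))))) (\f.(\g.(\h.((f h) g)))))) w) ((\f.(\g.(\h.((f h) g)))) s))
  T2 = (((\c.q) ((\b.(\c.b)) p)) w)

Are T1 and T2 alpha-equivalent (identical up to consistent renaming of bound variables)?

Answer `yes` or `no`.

Term 1: ((((\a.a) ((\f.(\g.(\h.(f (g h))))) (\f.(\g.(\h.((f h) g)))))) w) ((\f.(\g.(\h.((f h) g)))) s))
Term 2: (((\c.q) ((\b.(\c.b)) p)) w)
Alpha-equivalence: compare structure up to binder renaming.
Result: False

Answer: no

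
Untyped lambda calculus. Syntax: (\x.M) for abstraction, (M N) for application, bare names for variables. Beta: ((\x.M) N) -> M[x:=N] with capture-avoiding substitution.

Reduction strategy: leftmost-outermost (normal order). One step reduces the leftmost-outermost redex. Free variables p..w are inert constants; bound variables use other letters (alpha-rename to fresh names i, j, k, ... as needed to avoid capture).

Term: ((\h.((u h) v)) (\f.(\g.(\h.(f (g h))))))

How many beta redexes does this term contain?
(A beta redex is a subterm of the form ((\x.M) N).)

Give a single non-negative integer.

Answer: 1

Derivation:
Term: ((\h.((u h) v)) (\f.(\g.(\h.(f (g h))))))
  Redex: ((\h.((u h) v)) (\f.(\g.(\h.(f (g h))))))
Total redexes: 1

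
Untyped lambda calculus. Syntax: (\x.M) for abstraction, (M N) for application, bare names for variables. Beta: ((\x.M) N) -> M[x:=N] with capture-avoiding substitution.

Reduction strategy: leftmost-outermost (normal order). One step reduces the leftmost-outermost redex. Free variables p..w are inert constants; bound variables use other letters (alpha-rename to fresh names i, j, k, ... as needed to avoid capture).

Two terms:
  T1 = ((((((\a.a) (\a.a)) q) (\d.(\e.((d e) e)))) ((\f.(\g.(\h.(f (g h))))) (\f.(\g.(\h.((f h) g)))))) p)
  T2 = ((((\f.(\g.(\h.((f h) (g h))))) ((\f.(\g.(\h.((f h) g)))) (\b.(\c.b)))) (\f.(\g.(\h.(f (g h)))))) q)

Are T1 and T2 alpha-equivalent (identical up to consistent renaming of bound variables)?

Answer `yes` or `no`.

Answer: no

Derivation:
Term 1: ((((((\a.a) (\a.a)) q) (\d.(\e.((d e) e)))) ((\f.(\g.(\h.(f (g h))))) (\f.(\g.(\h.((f h) g)))))) p)
Term 2: ((((\f.(\g.(\h.((f h) (g h))))) ((\f.(\g.(\h.((f h) g)))) (\b.(\c.b)))) (\f.(\g.(\h.(f (g h)))))) q)
Alpha-equivalence: compare structure up to binder renaming.
Result: False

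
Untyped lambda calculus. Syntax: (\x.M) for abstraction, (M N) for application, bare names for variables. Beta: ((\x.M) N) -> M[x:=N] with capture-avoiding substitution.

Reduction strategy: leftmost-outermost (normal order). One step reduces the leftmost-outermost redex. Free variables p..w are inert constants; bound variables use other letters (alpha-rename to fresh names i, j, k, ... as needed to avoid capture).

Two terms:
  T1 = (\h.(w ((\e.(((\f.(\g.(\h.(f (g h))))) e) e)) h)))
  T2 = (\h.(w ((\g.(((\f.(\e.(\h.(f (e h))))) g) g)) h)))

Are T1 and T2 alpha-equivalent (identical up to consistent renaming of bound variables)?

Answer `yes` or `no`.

Term 1: (\h.(w ((\e.(((\f.(\g.(\h.(f (g h))))) e) e)) h)))
Term 2: (\h.(w ((\g.(((\f.(\e.(\h.(f (e h))))) g) g)) h)))
Alpha-equivalence: compare structure up to binder renaming.
Result: True

Answer: yes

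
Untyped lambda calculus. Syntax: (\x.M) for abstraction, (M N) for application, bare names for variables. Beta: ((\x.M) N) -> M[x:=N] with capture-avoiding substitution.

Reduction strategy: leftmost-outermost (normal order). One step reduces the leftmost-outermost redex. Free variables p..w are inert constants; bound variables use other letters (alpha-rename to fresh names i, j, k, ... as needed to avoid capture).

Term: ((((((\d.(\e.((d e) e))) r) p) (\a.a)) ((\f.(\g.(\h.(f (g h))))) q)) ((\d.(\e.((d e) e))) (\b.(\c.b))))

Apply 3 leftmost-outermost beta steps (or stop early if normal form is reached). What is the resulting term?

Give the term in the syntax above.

Step 0: ((((((\d.(\e.((d e) e))) r) p) (\a.a)) ((\f.(\g.(\h.(f (g h))))) q)) ((\d.(\e.((d e) e))) (\b.(\c.b))))
Step 1: (((((\e.((r e) e)) p) (\a.a)) ((\f.(\g.(\h.(f (g h))))) q)) ((\d.(\e.((d e) e))) (\b.(\c.b))))
Step 2: (((((r p) p) (\a.a)) ((\f.(\g.(\h.(f (g h))))) q)) ((\d.(\e.((d e) e))) (\b.(\c.b))))
Step 3: (((((r p) p) (\a.a)) (\g.(\h.(q (g h))))) ((\d.(\e.((d e) e))) (\b.(\c.b))))

Answer: (((((r p) p) (\a.a)) (\g.(\h.(q (g h))))) ((\d.(\e.((d e) e))) (\b.(\c.b))))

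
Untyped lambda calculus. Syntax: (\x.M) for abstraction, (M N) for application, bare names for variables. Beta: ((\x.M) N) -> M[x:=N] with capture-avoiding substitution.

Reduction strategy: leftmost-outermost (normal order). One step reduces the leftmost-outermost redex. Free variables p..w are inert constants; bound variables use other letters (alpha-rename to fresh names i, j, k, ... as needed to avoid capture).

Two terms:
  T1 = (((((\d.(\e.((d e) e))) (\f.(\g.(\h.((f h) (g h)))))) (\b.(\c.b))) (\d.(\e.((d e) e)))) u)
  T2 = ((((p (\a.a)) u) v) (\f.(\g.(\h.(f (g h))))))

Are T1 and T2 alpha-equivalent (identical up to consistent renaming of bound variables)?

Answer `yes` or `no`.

Term 1: (((((\d.(\e.((d e) e))) (\f.(\g.(\h.((f h) (g h)))))) (\b.(\c.b))) (\d.(\e.((d e) e)))) u)
Term 2: ((((p (\a.a)) u) v) (\f.(\g.(\h.(f (g h))))))
Alpha-equivalence: compare structure up to binder renaming.
Result: False

Answer: no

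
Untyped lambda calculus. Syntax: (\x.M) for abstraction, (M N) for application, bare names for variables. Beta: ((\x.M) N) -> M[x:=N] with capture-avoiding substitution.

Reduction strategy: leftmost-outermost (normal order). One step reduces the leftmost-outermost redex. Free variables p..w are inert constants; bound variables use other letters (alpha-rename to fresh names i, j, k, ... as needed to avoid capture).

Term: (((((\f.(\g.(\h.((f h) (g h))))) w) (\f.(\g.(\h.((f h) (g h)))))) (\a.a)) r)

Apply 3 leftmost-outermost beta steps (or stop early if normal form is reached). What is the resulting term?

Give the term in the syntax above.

Answer: (((w (\a.a)) ((\f.(\g.(\h.((f h) (g h))))) (\a.a))) r)

Derivation:
Step 0: (((((\f.(\g.(\h.((f h) (g h))))) w) (\f.(\g.(\h.((f h) (g h)))))) (\a.a)) r)
Step 1: ((((\g.(\h.((w h) (g h)))) (\f.(\g.(\h.((f h) (g h)))))) (\a.a)) r)
Step 2: (((\h.((w h) ((\f.(\g.(\h.((f h) (g h))))) h))) (\a.a)) r)
Step 3: (((w (\a.a)) ((\f.(\g.(\h.((f h) (g h))))) (\a.a))) r)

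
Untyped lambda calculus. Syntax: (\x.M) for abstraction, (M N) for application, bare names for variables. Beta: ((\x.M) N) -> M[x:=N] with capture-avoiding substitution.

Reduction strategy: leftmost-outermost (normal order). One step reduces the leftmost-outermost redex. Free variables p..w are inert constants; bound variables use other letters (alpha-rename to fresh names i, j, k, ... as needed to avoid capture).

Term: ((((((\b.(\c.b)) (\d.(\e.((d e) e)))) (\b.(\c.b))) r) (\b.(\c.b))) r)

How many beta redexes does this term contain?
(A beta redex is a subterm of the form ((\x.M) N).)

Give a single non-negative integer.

Term: ((((((\b.(\c.b)) (\d.(\e.((d e) e)))) (\b.(\c.b))) r) (\b.(\c.b))) r)
  Redex: ((\b.(\c.b)) (\d.(\e.((d e) e))))
Total redexes: 1

Answer: 1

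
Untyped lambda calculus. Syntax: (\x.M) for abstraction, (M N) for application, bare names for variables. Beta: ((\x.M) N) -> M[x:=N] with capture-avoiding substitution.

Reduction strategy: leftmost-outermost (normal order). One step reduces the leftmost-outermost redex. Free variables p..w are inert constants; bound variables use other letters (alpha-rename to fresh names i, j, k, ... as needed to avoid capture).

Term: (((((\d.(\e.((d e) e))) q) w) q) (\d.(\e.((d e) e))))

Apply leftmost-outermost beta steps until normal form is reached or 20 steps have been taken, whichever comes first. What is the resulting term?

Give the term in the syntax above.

Answer: ((((q w) w) q) (\d.(\e.((d e) e))))

Derivation:
Step 0: (((((\d.(\e.((d e) e))) q) w) q) (\d.(\e.((d e) e))))
Step 1: ((((\e.((q e) e)) w) q) (\d.(\e.((d e) e))))
Step 2: ((((q w) w) q) (\d.(\e.((d e) e))))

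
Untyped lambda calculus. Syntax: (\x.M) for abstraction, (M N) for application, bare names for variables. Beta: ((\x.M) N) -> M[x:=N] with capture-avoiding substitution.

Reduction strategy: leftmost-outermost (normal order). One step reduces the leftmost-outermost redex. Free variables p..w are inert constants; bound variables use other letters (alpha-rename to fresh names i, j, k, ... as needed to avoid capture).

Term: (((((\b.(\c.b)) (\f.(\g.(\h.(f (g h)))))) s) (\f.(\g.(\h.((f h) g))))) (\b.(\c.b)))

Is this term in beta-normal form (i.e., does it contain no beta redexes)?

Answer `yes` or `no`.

Term: (((((\b.(\c.b)) (\f.(\g.(\h.(f (g h)))))) s) (\f.(\g.(\h.((f h) g))))) (\b.(\c.b)))
Found 1 beta redex(es).

Answer: no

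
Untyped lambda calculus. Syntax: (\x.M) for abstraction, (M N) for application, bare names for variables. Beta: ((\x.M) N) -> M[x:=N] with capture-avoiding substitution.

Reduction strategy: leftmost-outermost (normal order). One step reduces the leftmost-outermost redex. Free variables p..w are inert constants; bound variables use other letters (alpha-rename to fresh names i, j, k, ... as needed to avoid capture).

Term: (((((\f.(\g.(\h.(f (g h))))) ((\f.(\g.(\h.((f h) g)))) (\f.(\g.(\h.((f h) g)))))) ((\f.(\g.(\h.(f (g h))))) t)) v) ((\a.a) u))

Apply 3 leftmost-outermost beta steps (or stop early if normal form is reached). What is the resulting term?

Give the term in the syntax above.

Answer: ((((\f.(\g.(\h.((f h) g)))) (\f.(\g.(\h.((f h) g))))) (((\f.(\g.(\h.(f (g h))))) t) v)) ((\a.a) u))

Derivation:
Step 0: (((((\f.(\g.(\h.(f (g h))))) ((\f.(\g.(\h.((f h) g)))) (\f.(\g.(\h.((f h) g)))))) ((\f.(\g.(\h.(f (g h))))) t)) v) ((\a.a) u))
Step 1: ((((\g.(\h.(((\f.(\g.(\h.((f h) g)))) (\f.(\g.(\h.((f h) g))))) (g h)))) ((\f.(\g.(\h.(f (g h))))) t)) v) ((\a.a) u))
Step 2: (((\h.(((\f.(\g.(\h.((f h) g)))) (\f.(\g.(\h.((f h) g))))) (((\f.(\g.(\h.(f (g h))))) t) h))) v) ((\a.a) u))
Step 3: ((((\f.(\g.(\h.((f h) g)))) (\f.(\g.(\h.((f h) g))))) (((\f.(\g.(\h.(f (g h))))) t) v)) ((\a.a) u))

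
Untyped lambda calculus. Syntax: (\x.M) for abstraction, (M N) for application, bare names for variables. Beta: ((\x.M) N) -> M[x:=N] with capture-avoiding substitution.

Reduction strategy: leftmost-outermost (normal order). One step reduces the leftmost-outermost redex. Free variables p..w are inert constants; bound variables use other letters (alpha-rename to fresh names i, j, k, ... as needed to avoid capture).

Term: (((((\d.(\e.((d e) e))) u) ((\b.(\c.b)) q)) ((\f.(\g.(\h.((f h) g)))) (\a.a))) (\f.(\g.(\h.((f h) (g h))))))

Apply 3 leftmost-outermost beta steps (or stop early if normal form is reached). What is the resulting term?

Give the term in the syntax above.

Answer: ((((u (\c.q)) ((\b.(\c.b)) q)) ((\f.(\g.(\h.((f h) g)))) (\a.a))) (\f.(\g.(\h.((f h) (g h))))))

Derivation:
Step 0: (((((\d.(\e.((d e) e))) u) ((\b.(\c.b)) q)) ((\f.(\g.(\h.((f h) g)))) (\a.a))) (\f.(\g.(\h.((f h) (g h))))))
Step 1: ((((\e.((u e) e)) ((\b.(\c.b)) q)) ((\f.(\g.(\h.((f h) g)))) (\a.a))) (\f.(\g.(\h.((f h) (g h))))))
Step 2: ((((u ((\b.(\c.b)) q)) ((\b.(\c.b)) q)) ((\f.(\g.(\h.((f h) g)))) (\a.a))) (\f.(\g.(\h.((f h) (g h))))))
Step 3: ((((u (\c.q)) ((\b.(\c.b)) q)) ((\f.(\g.(\h.((f h) g)))) (\a.a))) (\f.(\g.(\h.((f h) (g h))))))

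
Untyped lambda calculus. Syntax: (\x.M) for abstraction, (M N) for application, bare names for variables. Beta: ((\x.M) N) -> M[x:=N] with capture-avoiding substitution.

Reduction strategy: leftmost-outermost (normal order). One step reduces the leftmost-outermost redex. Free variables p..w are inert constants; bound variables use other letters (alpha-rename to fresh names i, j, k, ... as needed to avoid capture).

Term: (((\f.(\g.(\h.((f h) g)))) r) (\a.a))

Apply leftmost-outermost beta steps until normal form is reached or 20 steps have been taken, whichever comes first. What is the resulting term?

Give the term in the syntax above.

Answer: (\h.((r h) (\a.a)))

Derivation:
Step 0: (((\f.(\g.(\h.((f h) g)))) r) (\a.a))
Step 1: ((\g.(\h.((r h) g))) (\a.a))
Step 2: (\h.((r h) (\a.a)))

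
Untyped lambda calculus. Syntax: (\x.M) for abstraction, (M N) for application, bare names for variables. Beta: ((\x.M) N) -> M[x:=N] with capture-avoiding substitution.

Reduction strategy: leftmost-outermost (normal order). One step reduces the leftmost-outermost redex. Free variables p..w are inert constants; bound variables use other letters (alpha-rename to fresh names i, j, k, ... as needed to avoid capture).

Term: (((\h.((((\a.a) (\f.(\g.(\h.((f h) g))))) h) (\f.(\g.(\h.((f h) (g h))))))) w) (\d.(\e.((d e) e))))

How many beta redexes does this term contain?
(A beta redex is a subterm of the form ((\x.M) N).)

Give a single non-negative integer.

Answer: 2

Derivation:
Term: (((\h.((((\a.a) (\f.(\g.(\h.((f h) g))))) h) (\f.(\g.(\h.((f h) (g h))))))) w) (\d.(\e.((d e) e))))
  Redex: ((\h.((((\a.a) (\f.(\g.(\h.((f h) g))))) h) (\f.(\g.(\h.((f h) (g h))))))) w)
  Redex: ((\a.a) (\f.(\g.(\h.((f h) g)))))
Total redexes: 2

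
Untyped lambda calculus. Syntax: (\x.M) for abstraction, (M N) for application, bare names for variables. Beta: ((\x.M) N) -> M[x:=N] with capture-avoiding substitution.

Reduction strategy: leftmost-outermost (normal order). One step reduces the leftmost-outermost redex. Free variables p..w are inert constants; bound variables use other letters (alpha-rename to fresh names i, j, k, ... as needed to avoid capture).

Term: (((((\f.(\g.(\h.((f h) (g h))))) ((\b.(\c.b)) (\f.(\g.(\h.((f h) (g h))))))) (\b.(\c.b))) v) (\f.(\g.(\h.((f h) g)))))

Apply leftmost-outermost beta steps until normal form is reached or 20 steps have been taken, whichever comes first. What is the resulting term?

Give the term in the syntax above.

Answer: (\h.(v (\g.(\i.((h i) g)))))

Derivation:
Step 0: (((((\f.(\g.(\h.((f h) (g h))))) ((\b.(\c.b)) (\f.(\g.(\h.((f h) (g h))))))) (\b.(\c.b))) v) (\f.(\g.(\h.((f h) g)))))
Step 1: ((((\g.(\h.((((\b.(\c.b)) (\f.(\g.(\h.((f h) (g h)))))) h) (g h)))) (\b.(\c.b))) v) (\f.(\g.(\h.((f h) g)))))
Step 2: (((\h.((((\b.(\c.b)) (\f.(\g.(\h.((f h) (g h)))))) h) ((\b.(\c.b)) h))) v) (\f.(\g.(\h.((f h) g)))))
Step 3: (((((\b.(\c.b)) (\f.(\g.(\h.((f h) (g h)))))) v) ((\b.(\c.b)) v)) (\f.(\g.(\h.((f h) g)))))
Step 4: ((((\c.(\f.(\g.(\h.((f h) (g h)))))) v) ((\b.(\c.b)) v)) (\f.(\g.(\h.((f h) g)))))
Step 5: (((\f.(\g.(\h.((f h) (g h))))) ((\b.(\c.b)) v)) (\f.(\g.(\h.((f h) g)))))
Step 6: ((\g.(\h.((((\b.(\c.b)) v) h) (g h)))) (\f.(\g.(\h.((f h) g)))))
Step 7: (\h.((((\b.(\c.b)) v) h) ((\f.(\g.(\h.((f h) g)))) h)))
Step 8: (\h.(((\c.v) h) ((\f.(\g.(\h.((f h) g)))) h)))
Step 9: (\h.(v ((\f.(\g.(\h.((f h) g)))) h)))
Step 10: (\h.(v (\g.(\i.((h i) g)))))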